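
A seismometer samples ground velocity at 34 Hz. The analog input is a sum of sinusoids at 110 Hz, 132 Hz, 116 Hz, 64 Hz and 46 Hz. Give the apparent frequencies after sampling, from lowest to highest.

4 Hz, 8 Hz, 12 Hz, 14 Hz

fs/2 = 17 Hz.
110 Hz mod fs = 8 Hz.
8 Hz ≤ fs/2 = 17 Hz, appears at 8 Hz.
132 Hz mod fs = 30 Hz.
30 Hz > fs/2 = 17 Hz, folds to fs − 30 Hz = 4 Hz.
116 Hz mod fs = 14 Hz.
14 Hz ≤ fs/2 = 17 Hz, appears at 14 Hz.
64 Hz mod fs = 30 Hz.
30 Hz > fs/2 = 17 Hz, folds to fs − 30 Hz = 4 Hz.
46 Hz mod fs = 12 Hz.
12 Hz ≤ fs/2 = 17 Hz, appears at 12 Hz.
Distinct values: {4 Hz, 8 Hz, 12 Hz, 14 Hz}.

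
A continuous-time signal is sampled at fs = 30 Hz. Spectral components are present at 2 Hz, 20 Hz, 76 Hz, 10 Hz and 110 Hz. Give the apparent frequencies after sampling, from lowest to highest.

2 Hz, 10 Hz, 14 Hz

fs/2 = 15 Hz.
2 Hz ≤ fs/2 = 15 Hz, passes unchanged.
20 Hz > fs/2 = 15 Hz, folds to fs − 20 Hz = 10 Hz.
76 Hz mod fs = 16 Hz.
16 Hz > fs/2 = 15 Hz, folds to fs − 16 Hz = 14 Hz.
10 Hz ≤ fs/2 = 15 Hz, passes unchanged.
110 Hz mod fs = 20 Hz.
20 Hz > fs/2 = 15 Hz, folds to fs − 20 Hz = 10 Hz.
Distinct values: {2 Hz, 10 Hz, 14 Hz}.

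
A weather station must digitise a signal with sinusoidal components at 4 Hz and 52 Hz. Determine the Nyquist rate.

104 Hz

Highest-frequency component: 52 Hz.
Nyquist rate = 2 × 52 Hz = 104 Hz.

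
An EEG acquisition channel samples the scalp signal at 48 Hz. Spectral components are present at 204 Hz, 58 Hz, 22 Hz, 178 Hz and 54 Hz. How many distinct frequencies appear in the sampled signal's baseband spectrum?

fs/2 = 24 Hz.
204 Hz mod fs = 12 Hz.
12 Hz ≤ fs/2 = 24 Hz, appears at 12 Hz.
58 Hz mod fs = 10 Hz.
10 Hz ≤ fs/2 = 24 Hz, appears at 10 Hz.
22 Hz ≤ fs/2 = 24 Hz, passes unchanged.
178 Hz mod fs = 34 Hz.
34 Hz > fs/2 = 24 Hz, folds to fs − 34 Hz = 14 Hz.
54 Hz mod fs = 6 Hz.
6 Hz ≤ fs/2 = 24 Hz, appears at 6 Hz.
Distinct values: {6 Hz, 10 Hz, 12 Hz, 14 Hz, 22 Hz} → 5.

5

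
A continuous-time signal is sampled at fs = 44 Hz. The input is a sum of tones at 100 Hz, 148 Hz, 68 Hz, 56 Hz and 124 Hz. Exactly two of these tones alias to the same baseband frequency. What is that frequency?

fs/2 = 22 Hz.
100 Hz mod fs = 12 Hz.
12 Hz ≤ fs/2 = 22 Hz, appears at 12 Hz.
148 Hz mod fs = 16 Hz.
16 Hz ≤ fs/2 = 22 Hz, appears at 16 Hz.
68 Hz mod fs = 24 Hz.
24 Hz > fs/2 = 22 Hz, folds to fs − 24 Hz = 20 Hz.
56 Hz mod fs = 12 Hz.
12 Hz ≤ fs/2 = 22 Hz, appears at 12 Hz.
124 Hz mod fs = 36 Hz.
36 Hz > fs/2 = 22 Hz, folds to fs − 36 Hz = 8 Hz.
56 Hz and 100 Hz both map to 12 Hz.

12 Hz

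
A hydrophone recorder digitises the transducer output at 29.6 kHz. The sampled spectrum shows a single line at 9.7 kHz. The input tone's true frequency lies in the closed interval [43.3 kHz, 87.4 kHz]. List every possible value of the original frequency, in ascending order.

Frequencies that alias to 9.7 kHz are k·fs ± 9.7 kHz for integer k ≥ 0.
k=0: 9.7 kHz.
k=1: 19.9 kHz, 39.3 kHz.
k=2: 49.5 kHz, 68.9 kHz.
k=3: 79.1 kHz, 98.5 kHz.
k=4: 108.7 kHz, 128.1 kHz.
Within [43.3 kHz, 87.4 kHz]: 49.5 kHz, 68.9 kHz, 79.1 kHz.

49.5 kHz, 68.9 kHz, 79.1 kHz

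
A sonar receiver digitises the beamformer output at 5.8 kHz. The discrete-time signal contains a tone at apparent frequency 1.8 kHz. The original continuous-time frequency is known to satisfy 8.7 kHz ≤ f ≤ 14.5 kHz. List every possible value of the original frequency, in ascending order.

9.8 kHz, 13.4 kHz

Frequencies that alias to 1.8 kHz are k·fs ± 1.8 kHz for integer k ≥ 0.
k=0: 1.8 kHz.
k=1: 4 kHz, 7.6 kHz.
k=2: 9.8 kHz, 13.4 kHz.
k=3: 15.6 kHz, 19.2 kHz.
Within [8.7 kHz, 14.5 kHz]: 9.8 kHz, 13.4 kHz.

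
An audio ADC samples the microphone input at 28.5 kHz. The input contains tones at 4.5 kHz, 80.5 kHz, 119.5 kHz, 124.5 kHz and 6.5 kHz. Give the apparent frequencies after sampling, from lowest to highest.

4.5 kHz, 5 kHz, 5.5 kHz, 6.5 kHz, 10.5 kHz

fs/2 = 14.25 kHz.
4.5 kHz ≤ fs/2 = 14.25 kHz, passes unchanged.
80.5 kHz mod fs = 23.5 kHz.
23.5 kHz > fs/2 = 14.25 kHz, folds to fs − 23.5 kHz = 5 kHz.
119.5 kHz mod fs = 5.5 kHz.
5.5 kHz ≤ fs/2 = 14.25 kHz, appears at 5.5 kHz.
124.5 kHz mod fs = 10.5 kHz.
10.5 kHz ≤ fs/2 = 14.25 kHz, appears at 10.5 kHz.
6.5 kHz ≤ fs/2 = 14.25 kHz, passes unchanged.
Distinct values: {4.5 kHz, 5 kHz, 5.5 kHz, 6.5 kHz, 10.5 kHz}.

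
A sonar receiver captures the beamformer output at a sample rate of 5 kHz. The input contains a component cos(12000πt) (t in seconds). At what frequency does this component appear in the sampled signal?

ω = 12000π rad/s → f = ω/(2π) = 6000 Hz = 6 kHz.
6 kHz mod fs = 1 kHz.
1 kHz ≤ fs/2 = 2.5 kHz, appears at 1 kHz.

1 kHz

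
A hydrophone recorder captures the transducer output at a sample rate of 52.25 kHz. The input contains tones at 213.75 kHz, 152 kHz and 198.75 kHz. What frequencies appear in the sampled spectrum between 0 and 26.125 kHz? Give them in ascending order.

fs/2 = 26.125 kHz.
213.75 kHz mod fs = 4.75 kHz.
4.75 kHz ≤ fs/2 = 26.125 kHz, appears at 4.75 kHz.
152 kHz mod fs = 47.5 kHz.
47.5 kHz > fs/2 = 26.125 kHz, folds to fs − 47.5 kHz = 4.75 kHz.
198.75 kHz mod fs = 42 kHz.
42 kHz > fs/2 = 26.125 kHz, folds to fs − 42 kHz = 10.25 kHz.
Distinct values: {4.75 kHz, 10.25 kHz}.

4.75 kHz, 10.25 kHz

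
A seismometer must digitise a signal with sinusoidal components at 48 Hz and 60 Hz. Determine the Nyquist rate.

Highest-frequency component: 60 Hz.
Nyquist rate = 2 × 60 Hz = 120 Hz.

120 Hz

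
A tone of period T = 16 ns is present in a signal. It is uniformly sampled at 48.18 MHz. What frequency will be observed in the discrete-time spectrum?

14.32 MHz

T = 16 ns → f = 1/T = 62.5 MHz.
62.5 MHz mod fs = 14.32 MHz.
14.32 MHz ≤ fs/2 = 24.09 MHz, appears at 14.32 MHz.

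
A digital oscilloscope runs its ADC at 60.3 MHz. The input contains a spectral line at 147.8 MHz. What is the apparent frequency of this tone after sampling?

147.8 MHz mod fs = 27.2 MHz.
27.2 MHz ≤ fs/2 = 30.15 MHz, appears at 27.2 MHz.

27.2 MHz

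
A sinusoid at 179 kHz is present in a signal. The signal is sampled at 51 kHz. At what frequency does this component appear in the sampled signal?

179 kHz mod fs = 26 kHz.
26 kHz > fs/2 = 25.5 kHz, folds to fs − 26 kHz = 25 kHz.

25 kHz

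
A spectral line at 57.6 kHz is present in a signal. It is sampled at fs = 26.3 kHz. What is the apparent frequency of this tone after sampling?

57.6 kHz mod fs = 5 kHz.
5 kHz ≤ fs/2 = 13.15 kHz, appears at 5 kHz.

5 kHz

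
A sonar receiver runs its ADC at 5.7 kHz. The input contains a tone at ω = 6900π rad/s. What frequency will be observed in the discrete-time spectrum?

2.25 kHz

ω = 6900π rad/s → f = ω/(2π) = 3450 Hz = 3.45 kHz.
3.45 kHz > fs/2 = 2.85 kHz, folds to fs − 3.45 kHz = 2.25 kHz.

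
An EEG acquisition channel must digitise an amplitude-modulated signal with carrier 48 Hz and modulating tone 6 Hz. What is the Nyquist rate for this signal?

AM sidebands sit at fc ± fm = 42 Hz and 54 Hz.
Highest-frequency component: 54 Hz.
Nyquist rate = 2 × 54 Hz = 108 Hz.

108 Hz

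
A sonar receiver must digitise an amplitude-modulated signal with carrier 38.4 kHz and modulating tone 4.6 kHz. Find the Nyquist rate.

AM sidebands sit at fc ± fm = 33.8 kHz and 43 kHz.
Highest-frequency component: 43 kHz.
Nyquist rate = 2 × 43 kHz = 86 kHz.

86 kHz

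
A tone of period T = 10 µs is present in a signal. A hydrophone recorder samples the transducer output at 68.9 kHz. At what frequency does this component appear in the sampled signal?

31.1 kHz

T = 10 µs → f = 1/T = 100 kHz.
100 kHz mod fs = 31.1 kHz.
31.1 kHz ≤ fs/2 = 34.45 kHz, appears at 31.1 kHz.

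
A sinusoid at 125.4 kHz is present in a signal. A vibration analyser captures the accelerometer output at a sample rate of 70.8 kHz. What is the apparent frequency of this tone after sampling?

16.2 kHz

125.4 kHz mod fs = 54.6 kHz.
54.6 kHz > fs/2 = 35.4 kHz, folds to fs − 54.6 kHz = 16.2 kHz.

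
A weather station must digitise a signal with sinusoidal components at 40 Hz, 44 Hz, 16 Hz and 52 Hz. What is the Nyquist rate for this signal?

104 Hz

Highest-frequency component: 52 Hz.
Nyquist rate = 2 × 52 Hz = 104 Hz.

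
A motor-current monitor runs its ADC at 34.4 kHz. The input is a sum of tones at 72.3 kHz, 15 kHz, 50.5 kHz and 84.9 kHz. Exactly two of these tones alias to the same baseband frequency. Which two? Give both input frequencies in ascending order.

fs/2 = 17.2 kHz.
72.3 kHz mod fs = 3.5 kHz.
3.5 kHz ≤ fs/2 = 17.2 kHz, appears at 3.5 kHz.
15 kHz ≤ fs/2 = 17.2 kHz, passes unchanged.
50.5 kHz mod fs = 16.1 kHz.
16.1 kHz ≤ fs/2 = 17.2 kHz, appears at 16.1 kHz.
84.9 kHz mod fs = 16.1 kHz.
16.1 kHz ≤ fs/2 = 17.2 kHz, appears at 16.1 kHz.
50.5 kHz and 84.9 kHz both map to 16.1 kHz.

50.5 kHz, 84.9 kHz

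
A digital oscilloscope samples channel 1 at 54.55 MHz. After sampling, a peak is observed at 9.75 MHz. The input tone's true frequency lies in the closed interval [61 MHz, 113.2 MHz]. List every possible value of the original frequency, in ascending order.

64.3 MHz, 99.35 MHz

Frequencies that alias to 9.75 MHz are k·fs ± 9.75 MHz for integer k ≥ 0.
k=0: 9.75 MHz.
k=1: 44.8 MHz, 64.3 MHz.
k=2: 99.35 MHz, 118.85 MHz.
k=3: 153.9 MHz, 173.4 MHz.
Within [61 MHz, 113.2 MHz]: 64.3 MHz, 99.35 MHz.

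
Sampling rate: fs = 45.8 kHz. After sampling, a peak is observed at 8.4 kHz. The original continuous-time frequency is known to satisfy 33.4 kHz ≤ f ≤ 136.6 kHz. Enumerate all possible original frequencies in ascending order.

Frequencies that alias to 8.4 kHz are k·fs ± 8.4 kHz for integer k ≥ 0.
k=0: 8.4 kHz.
k=1: 37.4 kHz, 54.2 kHz.
k=2: 83.2 kHz, 100 kHz.
k=3: 129 kHz, 145.8 kHz.
k=4: 174.8 kHz, 191.6 kHz.
Within [33.4 kHz, 136.6 kHz]: 37.4 kHz, 54.2 kHz, 83.2 kHz, 100 kHz, 129 kHz.

37.4 kHz, 54.2 kHz, 83.2 kHz, 100 kHz, 129 kHz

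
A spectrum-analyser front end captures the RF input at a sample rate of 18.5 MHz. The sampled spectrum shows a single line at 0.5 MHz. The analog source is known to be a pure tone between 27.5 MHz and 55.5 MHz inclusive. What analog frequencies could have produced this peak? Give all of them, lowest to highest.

36.5 MHz, 37.5 MHz, 55 MHz

Frequencies that alias to 0.5 MHz are k·fs ± 0.5 MHz for integer k ≥ 0.
k=0: 0.5 MHz.
k=1: 18 MHz, 19 MHz.
k=2: 36.5 MHz, 37.5 MHz.
k=3: 55 MHz, 56 MHz.
k=4: 73.5 MHz, 74.5 MHz.
Within [27.5 MHz, 55.5 MHz]: 36.5 MHz, 37.5 MHz, 55 MHz.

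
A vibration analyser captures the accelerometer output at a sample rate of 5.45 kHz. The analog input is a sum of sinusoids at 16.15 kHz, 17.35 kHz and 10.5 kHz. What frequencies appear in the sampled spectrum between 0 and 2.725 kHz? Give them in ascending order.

fs/2 = 2.725 kHz.
16.15 kHz mod fs = 5.25 kHz.
5.25 kHz > fs/2 = 2.725 kHz, folds to fs − 5.25 kHz = 0.2 kHz.
17.35 kHz mod fs = 1 kHz.
1 kHz ≤ fs/2 = 2.725 kHz, appears at 1 kHz.
10.5 kHz mod fs = 5.05 kHz.
5.05 kHz > fs/2 = 2.725 kHz, folds to fs − 5.05 kHz = 0.4 kHz.
Distinct values: {0.2 kHz, 0.4 kHz, 1 kHz}.

0.2 kHz, 0.4 kHz, 1 kHz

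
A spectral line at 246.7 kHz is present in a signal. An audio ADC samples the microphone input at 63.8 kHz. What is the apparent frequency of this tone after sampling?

246.7 kHz mod fs = 55.3 kHz.
55.3 kHz > fs/2 = 31.9 kHz, folds to fs − 55.3 kHz = 8.5 kHz.

8.5 kHz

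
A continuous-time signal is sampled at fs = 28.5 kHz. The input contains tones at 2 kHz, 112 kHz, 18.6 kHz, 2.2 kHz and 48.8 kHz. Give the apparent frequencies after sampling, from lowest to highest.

fs/2 = 14.25 kHz.
2 kHz ≤ fs/2 = 14.25 kHz, passes unchanged.
112 kHz mod fs = 26.5 kHz.
26.5 kHz > fs/2 = 14.25 kHz, folds to fs − 26.5 kHz = 2 kHz.
18.6 kHz > fs/2 = 14.25 kHz, folds to fs − 18.6 kHz = 9.9 kHz.
2.2 kHz ≤ fs/2 = 14.25 kHz, passes unchanged.
48.8 kHz mod fs = 20.3 kHz.
20.3 kHz > fs/2 = 14.25 kHz, folds to fs − 20.3 kHz = 8.2 kHz.
Distinct values: {2 kHz, 2.2 kHz, 8.2 kHz, 9.9 kHz}.

2 kHz, 2.2 kHz, 8.2 kHz, 9.9 kHz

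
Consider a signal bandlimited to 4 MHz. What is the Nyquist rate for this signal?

8 MHz

Nyquist rate = 2 × 4 MHz = 8 MHz.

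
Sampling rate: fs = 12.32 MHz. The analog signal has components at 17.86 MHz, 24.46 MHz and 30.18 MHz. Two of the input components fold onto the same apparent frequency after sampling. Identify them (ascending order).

17.86 MHz, 30.18 MHz

fs/2 = 6.16 MHz.
17.86 MHz mod fs = 5.54 MHz.
5.54 MHz ≤ fs/2 = 6.16 MHz, appears at 5.54 MHz.
24.46 MHz mod fs = 12.14 MHz.
12.14 MHz > fs/2 = 6.16 MHz, folds to fs − 12.14 MHz = 0.18 MHz.
30.18 MHz mod fs = 5.54 MHz.
5.54 MHz ≤ fs/2 = 6.16 MHz, appears at 5.54 MHz.
17.86 MHz and 30.18 MHz both map to 5.54 MHz.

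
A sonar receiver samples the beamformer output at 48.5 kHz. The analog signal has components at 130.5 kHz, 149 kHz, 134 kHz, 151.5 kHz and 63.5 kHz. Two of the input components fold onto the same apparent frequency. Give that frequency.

15 kHz

fs/2 = 24.25 kHz.
130.5 kHz mod fs = 33.5 kHz.
33.5 kHz > fs/2 = 24.25 kHz, folds to fs − 33.5 kHz = 15 kHz.
149 kHz mod fs = 3.5 kHz.
3.5 kHz ≤ fs/2 = 24.25 kHz, appears at 3.5 kHz.
134 kHz mod fs = 37 kHz.
37 kHz > fs/2 = 24.25 kHz, folds to fs − 37 kHz = 11.5 kHz.
151.5 kHz mod fs = 6 kHz.
6 kHz ≤ fs/2 = 24.25 kHz, appears at 6 kHz.
63.5 kHz mod fs = 15 kHz.
15 kHz ≤ fs/2 = 24.25 kHz, appears at 15 kHz.
63.5 kHz and 130.5 kHz both map to 15 kHz.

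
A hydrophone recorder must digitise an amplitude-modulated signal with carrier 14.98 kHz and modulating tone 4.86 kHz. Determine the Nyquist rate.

39.68 kHz

AM sidebands sit at fc ± fm = 10.12 kHz and 19.84 kHz.
Highest-frequency component: 19.84 kHz.
Nyquist rate = 2 × 19.84 kHz = 39.68 kHz.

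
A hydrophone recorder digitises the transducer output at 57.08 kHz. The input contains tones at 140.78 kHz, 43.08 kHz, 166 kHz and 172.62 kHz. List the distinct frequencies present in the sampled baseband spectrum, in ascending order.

fs/2 = 28.54 kHz.
140.78 kHz mod fs = 26.62 kHz.
26.62 kHz ≤ fs/2 = 28.54 kHz, appears at 26.62 kHz.
43.08 kHz > fs/2 = 28.54 kHz, folds to fs − 43.08 kHz = 14 kHz.
166 kHz mod fs = 51.84 kHz.
51.84 kHz > fs/2 = 28.54 kHz, folds to fs − 51.84 kHz = 5.24 kHz.
172.62 kHz mod fs = 1.38 kHz.
1.38 kHz ≤ fs/2 = 28.54 kHz, appears at 1.38 kHz.
Distinct values: {1.38 kHz, 5.24 kHz, 14 kHz, 26.62 kHz}.

1.38 kHz, 5.24 kHz, 14 kHz, 26.62 kHz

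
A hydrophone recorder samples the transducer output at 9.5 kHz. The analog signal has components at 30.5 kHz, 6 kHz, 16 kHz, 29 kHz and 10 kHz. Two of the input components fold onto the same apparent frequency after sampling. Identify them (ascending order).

fs/2 = 4.75 kHz.
30.5 kHz mod fs = 2 kHz.
2 kHz ≤ fs/2 = 4.75 kHz, appears at 2 kHz.
6 kHz > fs/2 = 4.75 kHz, folds to fs − 6 kHz = 3.5 kHz.
16 kHz mod fs = 6.5 kHz.
6.5 kHz > fs/2 = 4.75 kHz, folds to fs − 6.5 kHz = 3 kHz.
29 kHz mod fs = 0.5 kHz.
0.5 kHz ≤ fs/2 = 4.75 kHz, appears at 0.5 kHz.
10 kHz mod fs = 0.5 kHz.
0.5 kHz ≤ fs/2 = 4.75 kHz, appears at 0.5 kHz.
10 kHz and 29 kHz both map to 0.5 kHz.

10 kHz, 29 kHz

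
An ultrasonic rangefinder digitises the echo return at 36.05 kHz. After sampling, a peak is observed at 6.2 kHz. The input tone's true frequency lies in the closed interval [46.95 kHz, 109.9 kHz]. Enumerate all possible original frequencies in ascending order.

65.9 kHz, 78.3 kHz, 101.95 kHz

Frequencies that alias to 6.2 kHz are k·fs ± 6.2 kHz for integer k ≥ 0.
k=0: 6.2 kHz.
k=1: 29.85 kHz, 42.25 kHz.
k=2: 65.9 kHz, 78.3 kHz.
k=3: 101.95 kHz, 114.35 kHz.
k=4: 138 kHz, 150.4 kHz.
Within [46.95 kHz, 109.9 kHz]: 65.9 kHz, 78.3 kHz, 101.95 kHz.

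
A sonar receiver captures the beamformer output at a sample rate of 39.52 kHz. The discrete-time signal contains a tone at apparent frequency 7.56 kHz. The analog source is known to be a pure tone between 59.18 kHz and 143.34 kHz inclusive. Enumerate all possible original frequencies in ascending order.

71.48 kHz, 86.6 kHz, 111 kHz, 126.12 kHz

Frequencies that alias to 7.56 kHz are k·fs ± 7.56 kHz for integer k ≥ 0.
k=0: 7.56 kHz.
k=1: 31.96 kHz, 47.08 kHz.
k=2: 71.48 kHz, 86.6 kHz.
k=3: 111 kHz, 126.12 kHz.
k=4: 150.52 kHz, 165.64 kHz.
Within [59.18 kHz, 143.34 kHz]: 71.48 kHz, 86.6 kHz, 111 kHz, 126.12 kHz.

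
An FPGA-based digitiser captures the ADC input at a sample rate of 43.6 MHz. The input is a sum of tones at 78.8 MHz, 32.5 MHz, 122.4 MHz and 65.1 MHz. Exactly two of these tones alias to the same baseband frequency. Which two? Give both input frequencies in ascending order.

fs/2 = 21.8 MHz.
78.8 MHz mod fs = 35.2 MHz.
35.2 MHz > fs/2 = 21.8 MHz, folds to fs − 35.2 MHz = 8.4 MHz.
32.5 MHz > fs/2 = 21.8 MHz, folds to fs − 32.5 MHz = 11.1 MHz.
122.4 MHz mod fs = 35.2 MHz.
35.2 MHz > fs/2 = 21.8 MHz, folds to fs − 35.2 MHz = 8.4 MHz.
65.1 MHz mod fs = 21.5 MHz.
21.5 MHz ≤ fs/2 = 21.8 MHz, appears at 21.5 MHz.
78.8 MHz and 122.4 MHz both map to 8.4 MHz.

78.8 MHz, 122.4 MHz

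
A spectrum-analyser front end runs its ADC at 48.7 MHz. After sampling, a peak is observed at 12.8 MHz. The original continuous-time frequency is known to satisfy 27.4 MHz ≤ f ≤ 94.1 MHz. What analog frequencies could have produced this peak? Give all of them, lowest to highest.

Frequencies that alias to 12.8 MHz are k·fs ± 12.8 MHz for integer k ≥ 0.
k=0: 12.8 MHz.
k=1: 35.9 MHz, 61.5 MHz.
k=2: 84.6 MHz, 110.2 MHz.
k=3: 133.3 MHz, 158.9 MHz.
Within [27.4 MHz, 94.1 MHz]: 35.9 MHz, 61.5 MHz, 84.6 MHz.

35.9 MHz, 61.5 MHz, 84.6 MHz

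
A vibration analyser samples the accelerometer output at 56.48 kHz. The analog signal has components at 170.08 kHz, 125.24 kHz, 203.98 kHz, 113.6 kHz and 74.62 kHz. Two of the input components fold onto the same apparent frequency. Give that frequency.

fs/2 = 28.24 kHz.
170.08 kHz mod fs = 0.64 kHz.
0.64 kHz ≤ fs/2 = 28.24 kHz, appears at 0.64 kHz.
125.24 kHz mod fs = 12.28 kHz.
12.28 kHz ≤ fs/2 = 28.24 kHz, appears at 12.28 kHz.
203.98 kHz mod fs = 34.54 kHz.
34.54 kHz > fs/2 = 28.24 kHz, folds to fs − 34.54 kHz = 21.94 kHz.
113.6 kHz mod fs = 0.64 kHz.
0.64 kHz ≤ fs/2 = 28.24 kHz, appears at 0.64 kHz.
74.62 kHz mod fs = 18.14 kHz.
18.14 kHz ≤ fs/2 = 28.24 kHz, appears at 18.14 kHz.
113.6 kHz and 170.08 kHz both map to 0.64 kHz.

0.64 kHz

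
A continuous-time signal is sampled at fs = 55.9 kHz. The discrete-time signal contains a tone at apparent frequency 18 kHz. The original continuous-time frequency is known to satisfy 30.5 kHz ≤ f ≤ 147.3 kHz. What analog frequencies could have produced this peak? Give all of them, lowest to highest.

Frequencies that alias to 18 kHz are k·fs ± 18 kHz for integer k ≥ 0.
k=0: 18 kHz.
k=1: 37.9 kHz, 73.9 kHz.
k=2: 93.8 kHz, 129.8 kHz.
k=3: 149.7 kHz, 185.7 kHz.
Within [30.5 kHz, 147.3 kHz]: 37.9 kHz, 73.9 kHz, 93.8 kHz, 129.8 kHz.

37.9 kHz, 73.9 kHz, 93.8 kHz, 129.8 kHz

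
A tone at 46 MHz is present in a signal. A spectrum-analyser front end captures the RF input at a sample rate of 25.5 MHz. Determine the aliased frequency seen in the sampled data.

46 MHz mod fs = 20.5 MHz.
20.5 MHz > fs/2 = 12.75 MHz, folds to fs − 20.5 MHz = 5 MHz.

5 MHz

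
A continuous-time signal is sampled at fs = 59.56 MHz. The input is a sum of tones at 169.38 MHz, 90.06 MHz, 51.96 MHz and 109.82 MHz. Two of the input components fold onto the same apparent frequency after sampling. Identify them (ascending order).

fs/2 = 29.78 MHz.
169.38 MHz mod fs = 50.26 MHz.
50.26 MHz > fs/2 = 29.78 MHz, folds to fs − 50.26 MHz = 9.3 MHz.
90.06 MHz mod fs = 30.5 MHz.
30.5 MHz > fs/2 = 29.78 MHz, folds to fs − 30.5 MHz = 29.06 MHz.
51.96 MHz > fs/2 = 29.78 MHz, folds to fs − 51.96 MHz = 7.6 MHz.
109.82 MHz mod fs = 50.26 MHz.
50.26 MHz > fs/2 = 29.78 MHz, folds to fs − 50.26 MHz = 9.3 MHz.
109.82 MHz and 169.38 MHz both map to 9.3 MHz.

109.82 MHz, 169.38 MHz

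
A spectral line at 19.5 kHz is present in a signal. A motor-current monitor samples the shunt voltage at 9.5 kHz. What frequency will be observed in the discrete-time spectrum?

0.5 kHz

19.5 kHz mod fs = 0.5 kHz.
0.5 kHz ≤ fs/2 = 4.75 kHz, appears at 0.5 kHz.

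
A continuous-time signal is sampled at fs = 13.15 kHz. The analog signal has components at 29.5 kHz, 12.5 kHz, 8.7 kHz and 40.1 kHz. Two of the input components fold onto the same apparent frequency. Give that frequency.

0.65 kHz

fs/2 = 6.575 kHz.
29.5 kHz mod fs = 3.2 kHz.
3.2 kHz ≤ fs/2 = 6.575 kHz, appears at 3.2 kHz.
12.5 kHz > fs/2 = 6.575 kHz, folds to fs − 12.5 kHz = 0.65 kHz.
8.7 kHz > fs/2 = 6.575 kHz, folds to fs − 8.7 kHz = 4.45 kHz.
40.1 kHz mod fs = 0.65 kHz.
0.65 kHz ≤ fs/2 = 6.575 kHz, appears at 0.65 kHz.
12.5 kHz and 40.1 kHz both map to 0.65 kHz.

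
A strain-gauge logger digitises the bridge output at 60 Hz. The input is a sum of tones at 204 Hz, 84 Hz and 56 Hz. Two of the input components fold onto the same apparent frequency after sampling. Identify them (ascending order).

84 Hz, 204 Hz

fs/2 = 30 Hz.
204 Hz mod fs = 24 Hz.
24 Hz ≤ fs/2 = 30 Hz, appears at 24 Hz.
84 Hz mod fs = 24 Hz.
24 Hz ≤ fs/2 = 30 Hz, appears at 24 Hz.
56 Hz > fs/2 = 30 Hz, folds to fs − 56 Hz = 4 Hz.
84 Hz and 204 Hz both map to 24 Hz.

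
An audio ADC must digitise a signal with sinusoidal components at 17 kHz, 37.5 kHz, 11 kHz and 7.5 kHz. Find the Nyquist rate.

75 kHz

Highest-frequency component: 37.5 kHz.
Nyquist rate = 2 × 37.5 kHz = 75 kHz.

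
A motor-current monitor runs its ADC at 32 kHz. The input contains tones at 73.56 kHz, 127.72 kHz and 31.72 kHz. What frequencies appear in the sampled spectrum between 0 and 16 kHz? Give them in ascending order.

fs/2 = 16 kHz.
73.56 kHz mod fs = 9.56 kHz.
9.56 kHz ≤ fs/2 = 16 kHz, appears at 9.56 kHz.
127.72 kHz mod fs = 31.72 kHz.
31.72 kHz > fs/2 = 16 kHz, folds to fs − 31.72 kHz = 0.28 kHz.
31.72 kHz > fs/2 = 16 kHz, folds to fs − 31.72 kHz = 0.28 kHz.
Distinct values: {0.28 kHz, 9.56 kHz}.

0.28 kHz, 9.56 kHz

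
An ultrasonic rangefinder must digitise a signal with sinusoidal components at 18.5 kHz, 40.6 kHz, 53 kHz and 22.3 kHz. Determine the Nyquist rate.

106 kHz

Highest-frequency component: 53 kHz.
Nyquist rate = 2 × 53 kHz = 106 kHz.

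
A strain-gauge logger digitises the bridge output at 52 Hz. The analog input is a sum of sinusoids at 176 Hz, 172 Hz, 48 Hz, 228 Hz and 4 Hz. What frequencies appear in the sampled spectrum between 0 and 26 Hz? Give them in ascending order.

fs/2 = 26 Hz.
176 Hz mod fs = 20 Hz.
20 Hz ≤ fs/2 = 26 Hz, appears at 20 Hz.
172 Hz mod fs = 16 Hz.
16 Hz ≤ fs/2 = 26 Hz, appears at 16 Hz.
48 Hz > fs/2 = 26 Hz, folds to fs − 48 Hz = 4 Hz.
228 Hz mod fs = 20 Hz.
20 Hz ≤ fs/2 = 26 Hz, appears at 20 Hz.
4 Hz ≤ fs/2 = 26 Hz, passes unchanged.
Distinct values: {4 Hz, 16 Hz, 20 Hz}.

4 Hz, 16 Hz, 20 Hz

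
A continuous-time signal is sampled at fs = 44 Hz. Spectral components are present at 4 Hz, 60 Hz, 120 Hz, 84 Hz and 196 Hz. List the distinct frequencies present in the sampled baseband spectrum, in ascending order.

fs/2 = 22 Hz.
4 Hz ≤ fs/2 = 22 Hz, passes unchanged.
60 Hz mod fs = 16 Hz.
16 Hz ≤ fs/2 = 22 Hz, appears at 16 Hz.
120 Hz mod fs = 32 Hz.
32 Hz > fs/2 = 22 Hz, folds to fs − 32 Hz = 12 Hz.
84 Hz mod fs = 40 Hz.
40 Hz > fs/2 = 22 Hz, folds to fs − 40 Hz = 4 Hz.
196 Hz mod fs = 20 Hz.
20 Hz ≤ fs/2 = 22 Hz, appears at 20 Hz.
Distinct values: {4 Hz, 12 Hz, 16 Hz, 20 Hz}.

4 Hz, 12 Hz, 16 Hz, 20 Hz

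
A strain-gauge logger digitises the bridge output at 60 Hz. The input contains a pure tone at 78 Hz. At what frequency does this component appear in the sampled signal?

18 Hz

78 Hz mod fs = 18 Hz.
18 Hz ≤ fs/2 = 30 Hz, appears at 18 Hz.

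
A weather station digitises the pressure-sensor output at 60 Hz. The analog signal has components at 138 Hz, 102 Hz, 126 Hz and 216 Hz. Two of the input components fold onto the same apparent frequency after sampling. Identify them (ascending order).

fs/2 = 30 Hz.
138 Hz mod fs = 18 Hz.
18 Hz ≤ fs/2 = 30 Hz, appears at 18 Hz.
102 Hz mod fs = 42 Hz.
42 Hz > fs/2 = 30 Hz, folds to fs − 42 Hz = 18 Hz.
126 Hz mod fs = 6 Hz.
6 Hz ≤ fs/2 = 30 Hz, appears at 6 Hz.
216 Hz mod fs = 36 Hz.
36 Hz > fs/2 = 30 Hz, folds to fs − 36 Hz = 24 Hz.
102 Hz and 138 Hz both map to 18 Hz.

102 Hz, 138 Hz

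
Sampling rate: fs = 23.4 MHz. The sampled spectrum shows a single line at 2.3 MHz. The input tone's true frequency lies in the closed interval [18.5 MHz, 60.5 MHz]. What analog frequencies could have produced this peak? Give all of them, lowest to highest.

Frequencies that alias to 2.3 MHz are k·fs ± 2.3 MHz for integer k ≥ 0.
k=0: 2.3 MHz.
k=1: 21.1 MHz, 25.7 MHz.
k=2: 44.5 MHz, 49.1 MHz.
k=3: 67.9 MHz, 72.5 MHz.
Within [18.5 MHz, 60.5 MHz]: 21.1 MHz, 25.7 MHz, 44.5 MHz, 49.1 MHz.

21.1 MHz, 25.7 MHz, 44.5 MHz, 49.1 MHz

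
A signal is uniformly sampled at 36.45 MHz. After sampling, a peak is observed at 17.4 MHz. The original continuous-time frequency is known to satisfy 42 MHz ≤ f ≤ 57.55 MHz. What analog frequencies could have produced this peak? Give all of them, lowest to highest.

Frequencies that alias to 17.4 MHz are k·fs ± 17.4 MHz for integer k ≥ 0.
k=0: 17.4 MHz.
k=1: 19.05 MHz, 53.85 MHz.
k=2: 55.5 MHz, 90.3 MHz.
k=3: 91.95 MHz, 126.75 MHz.
Within [42 MHz, 57.55 MHz]: 53.85 MHz, 55.5 MHz.

53.85 MHz, 55.5 MHz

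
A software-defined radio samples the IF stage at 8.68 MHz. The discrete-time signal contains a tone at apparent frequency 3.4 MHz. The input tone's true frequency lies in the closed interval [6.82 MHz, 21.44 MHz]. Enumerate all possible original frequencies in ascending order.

Frequencies that alias to 3.4 MHz are k·fs ± 3.4 MHz for integer k ≥ 0.
k=0: 3.4 MHz.
k=1: 5.28 MHz, 12.08 MHz.
k=2: 13.96 MHz, 20.76 MHz.
k=3: 22.64 MHz, 29.44 MHz.
Within [6.82 MHz, 21.44 MHz]: 12.08 MHz, 13.96 MHz, 20.76 MHz.

12.08 MHz, 13.96 MHz, 20.76 MHz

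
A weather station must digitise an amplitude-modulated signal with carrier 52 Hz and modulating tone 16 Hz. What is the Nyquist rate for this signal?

AM sidebands sit at fc ± fm = 36 Hz and 68 Hz.
Highest-frequency component: 68 Hz.
Nyquist rate = 2 × 68 Hz = 136 Hz.

136 Hz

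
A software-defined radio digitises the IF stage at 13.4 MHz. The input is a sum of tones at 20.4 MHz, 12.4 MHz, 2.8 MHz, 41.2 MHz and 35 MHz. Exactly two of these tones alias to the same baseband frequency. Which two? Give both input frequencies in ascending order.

fs/2 = 6.7 MHz.
20.4 MHz mod fs = 7 MHz.
7 MHz > fs/2 = 6.7 MHz, folds to fs − 7 MHz = 6.4 MHz.
12.4 MHz > fs/2 = 6.7 MHz, folds to fs − 12.4 MHz = 1 MHz.
2.8 MHz ≤ fs/2 = 6.7 MHz, passes unchanged.
41.2 MHz mod fs = 1 MHz.
1 MHz ≤ fs/2 = 6.7 MHz, appears at 1 MHz.
35 MHz mod fs = 8.2 MHz.
8.2 MHz > fs/2 = 6.7 MHz, folds to fs − 8.2 MHz = 5.2 MHz.
12.4 MHz and 41.2 MHz both map to 1 MHz.

12.4 MHz, 41.2 MHz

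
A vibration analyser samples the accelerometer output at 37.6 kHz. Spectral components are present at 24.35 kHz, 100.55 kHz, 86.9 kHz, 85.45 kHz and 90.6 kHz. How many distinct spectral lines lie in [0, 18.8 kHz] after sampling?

5

fs/2 = 18.8 kHz.
24.35 kHz > fs/2 = 18.8 kHz, folds to fs − 24.35 kHz = 13.25 kHz.
100.55 kHz mod fs = 25.35 kHz.
25.35 kHz > fs/2 = 18.8 kHz, folds to fs − 25.35 kHz = 12.25 kHz.
86.9 kHz mod fs = 11.7 kHz.
11.7 kHz ≤ fs/2 = 18.8 kHz, appears at 11.7 kHz.
85.45 kHz mod fs = 10.25 kHz.
10.25 kHz ≤ fs/2 = 18.8 kHz, appears at 10.25 kHz.
90.6 kHz mod fs = 15.4 kHz.
15.4 kHz ≤ fs/2 = 18.8 kHz, appears at 15.4 kHz.
Distinct values: {10.25 kHz, 11.7 kHz, 12.25 kHz, 13.25 kHz, 15.4 kHz} → 5.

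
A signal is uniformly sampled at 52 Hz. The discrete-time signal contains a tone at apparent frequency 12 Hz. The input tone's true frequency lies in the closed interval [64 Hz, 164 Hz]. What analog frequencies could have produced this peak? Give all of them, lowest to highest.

Frequencies that alias to 12 Hz are k·fs ± 12 Hz for integer k ≥ 0.
k=0: 12 Hz.
k=1: 40 Hz, 64 Hz.
k=2: 92 Hz, 116 Hz.
k=3: 144 Hz, 168 Hz.
k=4: 196 Hz, 220 Hz.
Within [64 Hz, 164 Hz]: 64 Hz, 92 Hz, 116 Hz, 144 Hz.

64 Hz, 92 Hz, 116 Hz, 144 Hz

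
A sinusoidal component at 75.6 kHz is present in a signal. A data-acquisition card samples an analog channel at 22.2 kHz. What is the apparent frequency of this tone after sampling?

75.6 kHz mod fs = 9 kHz.
9 kHz ≤ fs/2 = 11.1 kHz, appears at 9 kHz.

9 kHz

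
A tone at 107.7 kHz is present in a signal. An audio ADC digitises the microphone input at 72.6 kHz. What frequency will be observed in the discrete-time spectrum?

107.7 kHz mod fs = 35.1 kHz.
35.1 kHz ≤ fs/2 = 36.3 kHz, appears at 35.1 kHz.

35.1 kHz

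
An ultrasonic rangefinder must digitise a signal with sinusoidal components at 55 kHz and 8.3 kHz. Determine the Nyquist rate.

Highest-frequency component: 55 kHz.
Nyquist rate = 2 × 55 kHz = 110 kHz.

110 kHz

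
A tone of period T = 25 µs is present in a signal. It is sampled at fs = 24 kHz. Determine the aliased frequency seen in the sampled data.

T = 25 µs → f = 1/T = 40 kHz.
40 kHz mod fs = 16 kHz.
16 kHz > fs/2 = 12 kHz, folds to fs − 16 kHz = 8 kHz.

8 kHz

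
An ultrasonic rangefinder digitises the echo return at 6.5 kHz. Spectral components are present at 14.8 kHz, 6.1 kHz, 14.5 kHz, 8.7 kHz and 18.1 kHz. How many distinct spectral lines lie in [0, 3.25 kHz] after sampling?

5

fs/2 = 3.25 kHz.
14.8 kHz mod fs = 1.8 kHz.
1.8 kHz ≤ fs/2 = 3.25 kHz, appears at 1.8 kHz.
6.1 kHz > fs/2 = 3.25 kHz, folds to fs − 6.1 kHz = 0.4 kHz.
14.5 kHz mod fs = 1.5 kHz.
1.5 kHz ≤ fs/2 = 3.25 kHz, appears at 1.5 kHz.
8.7 kHz mod fs = 2.2 kHz.
2.2 kHz ≤ fs/2 = 3.25 kHz, appears at 2.2 kHz.
18.1 kHz mod fs = 5.1 kHz.
5.1 kHz > fs/2 = 3.25 kHz, folds to fs − 5.1 kHz = 1.4 kHz.
Distinct values: {0.4 kHz, 1.4 kHz, 1.5 kHz, 1.8 kHz, 2.2 kHz} → 5.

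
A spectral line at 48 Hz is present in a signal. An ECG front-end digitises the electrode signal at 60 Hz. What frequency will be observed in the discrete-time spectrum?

12 Hz

48 Hz > fs/2 = 30 Hz, folds to fs − 48 Hz = 12 Hz.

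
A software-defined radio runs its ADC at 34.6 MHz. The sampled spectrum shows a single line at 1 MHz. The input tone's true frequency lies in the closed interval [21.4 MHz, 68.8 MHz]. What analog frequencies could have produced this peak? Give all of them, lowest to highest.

Frequencies that alias to 1 MHz are k·fs ± 1 MHz for integer k ≥ 0.
k=0: 1 MHz.
k=1: 33.6 MHz, 35.6 MHz.
k=2: 68.2 MHz, 70.2 MHz.
k=3: 102.8 MHz, 104.8 MHz.
Within [21.4 MHz, 68.8 MHz]: 33.6 MHz, 35.6 MHz, 68.2 MHz.

33.6 MHz, 35.6 MHz, 68.2 MHz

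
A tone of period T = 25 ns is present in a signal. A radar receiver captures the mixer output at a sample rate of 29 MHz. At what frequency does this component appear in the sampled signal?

11 MHz

T = 25 ns → f = 1/T = 40 MHz.
40 MHz mod fs = 11 MHz.
11 MHz ≤ fs/2 = 14.5 MHz, appears at 11 MHz.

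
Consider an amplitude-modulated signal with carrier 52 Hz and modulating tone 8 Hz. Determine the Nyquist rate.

AM sidebands sit at fc ± fm = 44 Hz and 60 Hz.
Highest-frequency component: 60 Hz.
Nyquist rate = 2 × 60 Hz = 120 Hz.

120 Hz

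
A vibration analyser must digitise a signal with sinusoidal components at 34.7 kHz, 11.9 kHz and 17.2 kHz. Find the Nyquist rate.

69.4 kHz

Highest-frequency component: 34.7 kHz.
Nyquist rate = 2 × 34.7 kHz = 69.4 kHz.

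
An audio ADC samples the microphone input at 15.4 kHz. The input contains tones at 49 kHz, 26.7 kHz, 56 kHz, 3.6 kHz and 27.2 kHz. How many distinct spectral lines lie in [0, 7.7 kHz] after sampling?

4

fs/2 = 7.7 kHz.
49 kHz mod fs = 2.8 kHz.
2.8 kHz ≤ fs/2 = 7.7 kHz, appears at 2.8 kHz.
26.7 kHz mod fs = 11.3 kHz.
11.3 kHz > fs/2 = 7.7 kHz, folds to fs − 11.3 kHz = 4.1 kHz.
56 kHz mod fs = 9.8 kHz.
9.8 kHz > fs/2 = 7.7 kHz, folds to fs − 9.8 kHz = 5.6 kHz.
3.6 kHz ≤ fs/2 = 7.7 kHz, passes unchanged.
27.2 kHz mod fs = 11.8 kHz.
11.8 kHz > fs/2 = 7.7 kHz, folds to fs − 11.8 kHz = 3.6 kHz.
Distinct values: {2.8 kHz, 3.6 kHz, 4.1 kHz, 5.6 kHz} → 4.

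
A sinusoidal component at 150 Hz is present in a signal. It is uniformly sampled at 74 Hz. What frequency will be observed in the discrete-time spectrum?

150 Hz mod fs = 2 Hz.
2 Hz ≤ fs/2 = 37 Hz, appears at 2 Hz.

2 Hz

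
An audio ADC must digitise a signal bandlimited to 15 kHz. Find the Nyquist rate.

30 kHz

Nyquist rate = 2 × 15 kHz = 30 kHz.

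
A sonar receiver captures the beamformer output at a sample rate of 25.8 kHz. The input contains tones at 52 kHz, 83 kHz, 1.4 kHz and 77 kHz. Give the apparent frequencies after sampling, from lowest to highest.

0.4 kHz, 1.4 kHz, 5.6 kHz

fs/2 = 12.9 kHz.
52 kHz mod fs = 0.4 kHz.
0.4 kHz ≤ fs/2 = 12.9 kHz, appears at 0.4 kHz.
83 kHz mod fs = 5.6 kHz.
5.6 kHz ≤ fs/2 = 12.9 kHz, appears at 5.6 kHz.
1.4 kHz ≤ fs/2 = 12.9 kHz, passes unchanged.
77 kHz mod fs = 25.4 kHz.
25.4 kHz > fs/2 = 12.9 kHz, folds to fs − 25.4 kHz = 0.4 kHz.
Distinct values: {0.4 kHz, 1.4 kHz, 5.6 kHz}.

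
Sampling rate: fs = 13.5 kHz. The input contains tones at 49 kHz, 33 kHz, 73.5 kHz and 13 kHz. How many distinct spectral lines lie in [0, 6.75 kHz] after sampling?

fs/2 = 6.75 kHz.
49 kHz mod fs = 8.5 kHz.
8.5 kHz > fs/2 = 6.75 kHz, folds to fs − 8.5 kHz = 5 kHz.
33 kHz mod fs = 6 kHz.
6 kHz ≤ fs/2 = 6.75 kHz, appears at 6 kHz.
73.5 kHz mod fs = 6 kHz.
6 kHz ≤ fs/2 = 6.75 kHz, appears at 6 kHz.
13 kHz > fs/2 = 6.75 kHz, folds to fs − 13 kHz = 0.5 kHz.
Distinct values: {0.5 kHz, 5 kHz, 6 kHz} → 3.

3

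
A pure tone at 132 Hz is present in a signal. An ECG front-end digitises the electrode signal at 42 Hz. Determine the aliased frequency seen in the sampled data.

6 Hz

132 Hz mod fs = 6 Hz.
6 Hz ≤ fs/2 = 21 Hz, appears at 6 Hz.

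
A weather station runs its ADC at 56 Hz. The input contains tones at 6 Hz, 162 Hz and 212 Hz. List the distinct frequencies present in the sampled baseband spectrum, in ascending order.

6 Hz, 12 Hz

fs/2 = 28 Hz.
6 Hz ≤ fs/2 = 28 Hz, passes unchanged.
162 Hz mod fs = 50 Hz.
50 Hz > fs/2 = 28 Hz, folds to fs − 50 Hz = 6 Hz.
212 Hz mod fs = 44 Hz.
44 Hz > fs/2 = 28 Hz, folds to fs − 44 Hz = 12 Hz.
Distinct values: {6 Hz, 12 Hz}.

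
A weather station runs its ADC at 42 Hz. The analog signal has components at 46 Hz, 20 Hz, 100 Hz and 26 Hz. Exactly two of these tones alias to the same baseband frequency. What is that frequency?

16 Hz

fs/2 = 21 Hz.
46 Hz mod fs = 4 Hz.
4 Hz ≤ fs/2 = 21 Hz, appears at 4 Hz.
20 Hz ≤ fs/2 = 21 Hz, passes unchanged.
100 Hz mod fs = 16 Hz.
16 Hz ≤ fs/2 = 21 Hz, appears at 16 Hz.
26 Hz > fs/2 = 21 Hz, folds to fs − 26 Hz = 16 Hz.
26 Hz and 100 Hz both map to 16 Hz.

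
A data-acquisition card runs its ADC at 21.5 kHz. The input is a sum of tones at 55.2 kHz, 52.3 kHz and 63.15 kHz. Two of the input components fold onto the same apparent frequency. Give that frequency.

9.3 kHz

fs/2 = 10.75 kHz.
55.2 kHz mod fs = 12.2 kHz.
12.2 kHz > fs/2 = 10.75 kHz, folds to fs − 12.2 kHz = 9.3 kHz.
52.3 kHz mod fs = 9.3 kHz.
9.3 kHz ≤ fs/2 = 10.75 kHz, appears at 9.3 kHz.
63.15 kHz mod fs = 20.15 kHz.
20.15 kHz > fs/2 = 10.75 kHz, folds to fs − 20.15 kHz = 1.35 kHz.
52.3 kHz and 55.2 kHz both map to 9.3 kHz.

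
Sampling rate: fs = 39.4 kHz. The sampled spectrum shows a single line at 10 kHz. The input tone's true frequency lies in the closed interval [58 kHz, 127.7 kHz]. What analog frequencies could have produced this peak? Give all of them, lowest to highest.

Frequencies that alias to 10 kHz are k·fs ± 10 kHz for integer k ≥ 0.
k=0: 10 kHz.
k=1: 29.4 kHz, 49.4 kHz.
k=2: 68.8 kHz, 88.8 kHz.
k=3: 108.2 kHz, 128.2 kHz.
k=4: 147.6 kHz, 167.6 kHz.
Within [58 kHz, 127.7 kHz]: 68.8 kHz, 88.8 kHz, 108.2 kHz.

68.8 kHz, 88.8 kHz, 108.2 kHz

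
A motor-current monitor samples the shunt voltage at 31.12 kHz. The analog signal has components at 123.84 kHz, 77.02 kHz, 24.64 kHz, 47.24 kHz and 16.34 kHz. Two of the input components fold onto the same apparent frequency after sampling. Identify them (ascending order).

16.34 kHz, 77.02 kHz

fs/2 = 15.56 kHz.
123.84 kHz mod fs = 30.48 kHz.
30.48 kHz > fs/2 = 15.56 kHz, folds to fs − 30.48 kHz = 0.64 kHz.
77.02 kHz mod fs = 14.78 kHz.
14.78 kHz ≤ fs/2 = 15.56 kHz, appears at 14.78 kHz.
24.64 kHz > fs/2 = 15.56 kHz, folds to fs − 24.64 kHz = 6.48 kHz.
47.24 kHz mod fs = 16.12 kHz.
16.12 kHz > fs/2 = 15.56 kHz, folds to fs − 16.12 kHz = 15 kHz.
16.34 kHz > fs/2 = 15.56 kHz, folds to fs − 16.34 kHz = 14.78 kHz.
16.34 kHz and 77.02 kHz both map to 14.78 kHz.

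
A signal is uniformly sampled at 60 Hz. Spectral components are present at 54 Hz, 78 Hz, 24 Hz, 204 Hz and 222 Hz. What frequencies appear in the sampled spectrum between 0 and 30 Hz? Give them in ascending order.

fs/2 = 30 Hz.
54 Hz > fs/2 = 30 Hz, folds to fs − 54 Hz = 6 Hz.
78 Hz mod fs = 18 Hz.
18 Hz ≤ fs/2 = 30 Hz, appears at 18 Hz.
24 Hz ≤ fs/2 = 30 Hz, passes unchanged.
204 Hz mod fs = 24 Hz.
24 Hz ≤ fs/2 = 30 Hz, appears at 24 Hz.
222 Hz mod fs = 42 Hz.
42 Hz > fs/2 = 30 Hz, folds to fs − 42 Hz = 18 Hz.
Distinct values: {6 Hz, 18 Hz, 24 Hz}.

6 Hz, 18 Hz, 24 Hz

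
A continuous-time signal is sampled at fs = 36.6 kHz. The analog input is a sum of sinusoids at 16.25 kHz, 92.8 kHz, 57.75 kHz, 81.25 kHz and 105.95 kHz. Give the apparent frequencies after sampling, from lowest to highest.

fs/2 = 18.3 kHz.
16.25 kHz ≤ fs/2 = 18.3 kHz, passes unchanged.
92.8 kHz mod fs = 19.6 kHz.
19.6 kHz > fs/2 = 18.3 kHz, folds to fs − 19.6 kHz = 17 kHz.
57.75 kHz mod fs = 21.15 kHz.
21.15 kHz > fs/2 = 18.3 kHz, folds to fs − 21.15 kHz = 15.45 kHz.
81.25 kHz mod fs = 8.05 kHz.
8.05 kHz ≤ fs/2 = 18.3 kHz, appears at 8.05 kHz.
105.95 kHz mod fs = 32.75 kHz.
32.75 kHz > fs/2 = 18.3 kHz, folds to fs − 32.75 kHz = 3.85 kHz.
Distinct values: {3.85 kHz, 8.05 kHz, 15.45 kHz, 16.25 kHz, 17 kHz}.

3.85 kHz, 8.05 kHz, 15.45 kHz, 16.25 kHz, 17 kHz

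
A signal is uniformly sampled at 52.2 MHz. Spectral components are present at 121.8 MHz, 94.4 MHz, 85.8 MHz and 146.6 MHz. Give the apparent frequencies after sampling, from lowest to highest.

10 MHz, 17.4 MHz, 18.6 MHz

fs/2 = 26.1 MHz.
121.8 MHz mod fs = 17.4 MHz.
17.4 MHz ≤ fs/2 = 26.1 MHz, appears at 17.4 MHz.
94.4 MHz mod fs = 42.2 MHz.
42.2 MHz > fs/2 = 26.1 MHz, folds to fs − 42.2 MHz = 10 MHz.
85.8 MHz mod fs = 33.6 MHz.
33.6 MHz > fs/2 = 26.1 MHz, folds to fs − 33.6 MHz = 18.6 MHz.
146.6 MHz mod fs = 42.2 MHz.
42.2 MHz > fs/2 = 26.1 MHz, folds to fs − 42.2 MHz = 10 MHz.
Distinct values: {10 MHz, 17.4 MHz, 18.6 MHz}.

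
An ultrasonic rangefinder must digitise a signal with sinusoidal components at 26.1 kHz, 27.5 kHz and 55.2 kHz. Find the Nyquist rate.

110.4 kHz

Highest-frequency component: 55.2 kHz.
Nyquist rate = 2 × 55.2 kHz = 110.4 kHz.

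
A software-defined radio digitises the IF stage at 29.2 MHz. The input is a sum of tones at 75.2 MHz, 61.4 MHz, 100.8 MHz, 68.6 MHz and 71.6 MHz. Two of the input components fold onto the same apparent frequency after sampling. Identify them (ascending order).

fs/2 = 14.6 MHz.
75.2 MHz mod fs = 16.8 MHz.
16.8 MHz > fs/2 = 14.6 MHz, folds to fs − 16.8 MHz = 12.4 MHz.
61.4 MHz mod fs = 3 MHz.
3 MHz ≤ fs/2 = 14.6 MHz, appears at 3 MHz.
100.8 MHz mod fs = 13.2 MHz.
13.2 MHz ≤ fs/2 = 14.6 MHz, appears at 13.2 MHz.
68.6 MHz mod fs = 10.2 MHz.
10.2 MHz ≤ fs/2 = 14.6 MHz, appears at 10.2 MHz.
71.6 MHz mod fs = 13.2 MHz.
13.2 MHz ≤ fs/2 = 14.6 MHz, appears at 13.2 MHz.
71.6 MHz and 100.8 MHz both map to 13.2 MHz.

71.6 MHz, 100.8 MHz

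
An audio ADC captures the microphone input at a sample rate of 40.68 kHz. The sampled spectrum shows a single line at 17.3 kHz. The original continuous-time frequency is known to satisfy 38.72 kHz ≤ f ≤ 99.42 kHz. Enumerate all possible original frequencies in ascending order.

57.98 kHz, 64.06 kHz, 98.66 kHz

Frequencies that alias to 17.3 kHz are k·fs ± 17.3 kHz for integer k ≥ 0.
k=0: 17.3 kHz.
k=1: 23.38 kHz, 57.98 kHz.
k=2: 64.06 kHz, 98.66 kHz.
k=3: 104.74 kHz, 139.34 kHz.
Within [38.72 kHz, 99.42 kHz]: 57.98 kHz, 64.06 kHz, 98.66 kHz.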